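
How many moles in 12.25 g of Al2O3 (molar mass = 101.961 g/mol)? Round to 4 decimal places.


n = mass / M
n = 12.25 / 101.961
n = 0.12014398 mol, rounded to 4 dp:

0.1201 mol


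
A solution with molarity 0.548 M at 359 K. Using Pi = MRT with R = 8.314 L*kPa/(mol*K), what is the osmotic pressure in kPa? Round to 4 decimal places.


Osmotic pressure (van't Hoff): Pi = M*R*T.
RT = 8.314 * 359 = 2984.726
Pi = 0.548 * 2984.726
Pi = 1635.629848 kPa, rounded to 4 dp:

1635.6298 kPa


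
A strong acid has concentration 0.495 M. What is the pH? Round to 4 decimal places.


A strong acid dissociates completely, so [H+] equals the given concentration.
pH = -log10([H+]) = -log10(0.495)
pH = 0.3053948, rounded to 4 dp:

0.3054


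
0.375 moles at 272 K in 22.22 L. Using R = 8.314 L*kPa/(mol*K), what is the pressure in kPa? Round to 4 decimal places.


PV = nRT, solve for P = nRT / V.
nRT = 0.375 * 8.314 * 272 = 848.028
P = 848.028 / 22.22
P = 38.16507651 kPa, rounded to 4 dp:

38.1651 kPa


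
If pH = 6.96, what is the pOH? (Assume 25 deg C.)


At 25 deg C, pH + pOH = 14.
pOH = 14 - pH = 14 - 6.96
pOH = 7.04:

7.04


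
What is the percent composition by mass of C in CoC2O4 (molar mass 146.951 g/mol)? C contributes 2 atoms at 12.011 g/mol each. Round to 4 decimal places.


pct = 100 * (n_elem * M_elem) / M_total
mass_contribution = 2 * 12.011 = 24.022 g/mol
pct = 100 * 24.022 / 146.951
pct = 16.34694558 %, rounded to 4 dp:

16.3469 %


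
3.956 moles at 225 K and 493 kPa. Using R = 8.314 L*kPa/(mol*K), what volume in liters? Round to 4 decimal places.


PV = nRT, solve for V = nRT / P.
nRT = 3.956 * 8.314 * 225 = 7400.2914
V = 7400.2914 / 493
V = 15.01073306 L, rounded to 4 dp:

15.0107 L


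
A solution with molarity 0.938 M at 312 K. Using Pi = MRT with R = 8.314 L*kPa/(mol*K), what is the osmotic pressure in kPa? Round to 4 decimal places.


Osmotic pressure (van't Hoff): Pi = M*R*T.
RT = 8.314 * 312 = 2593.968
Pi = 0.938 * 2593.968
Pi = 2433.141984 kPa, rounded to 4 dp:

2433.1420 kPa


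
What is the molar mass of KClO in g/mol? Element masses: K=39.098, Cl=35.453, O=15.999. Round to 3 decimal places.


M = sum(count * atomic_mass) over atoms.
M = 1*39.098 + 1*35.453 + 1*15.999
M = 39.098 + 35.453 + 15.999
M = 90.55 g/mol, rounded to 3 dp:

90.550 g/mol


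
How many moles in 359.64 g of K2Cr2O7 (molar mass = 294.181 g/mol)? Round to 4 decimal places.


n = mass / M
n = 359.64 / 294.181
n = 1.22251267 mol, rounded to 4 dp:

1.2225 mol


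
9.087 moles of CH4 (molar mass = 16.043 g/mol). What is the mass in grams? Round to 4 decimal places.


mass = n * M
mass = 9.087 * 16.043
mass = 145.782741 g, rounded to 4 dp:

145.7827 g


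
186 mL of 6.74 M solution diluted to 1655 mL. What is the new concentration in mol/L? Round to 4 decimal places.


Dilution: M1*V1 = M2*V2, solve for M2.
M2 = M1*V1 / V2
M2 = 6.74 * 186 / 1655
M2 = 1253.64 / 1655
M2 = 0.7574864 mol/L, rounded to 4 dp:

0.7575 mol/L


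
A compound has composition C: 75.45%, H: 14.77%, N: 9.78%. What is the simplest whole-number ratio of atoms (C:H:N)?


Assume 100 g of compound, divide each mass% by atomic mass to get moles, then normalize by the smallest to get a raw atom ratio.
Moles per 100 g: C: 75.45/12.011 = 6.2817, H: 14.77/1.008 = 14.6528, N: 9.78/14.007 = 0.6982
Raw ratio (divide by min = 0.6982): C: 8.997, H: 20.986, N: 1.0
Multiply by 1 to clear fractions: C: 8.997 ~= 9, H: 20.986 ~= 21, N: 1.0 ~= 1
Reduce by GCD to get the simplest whole-number ratio:

9:21:1


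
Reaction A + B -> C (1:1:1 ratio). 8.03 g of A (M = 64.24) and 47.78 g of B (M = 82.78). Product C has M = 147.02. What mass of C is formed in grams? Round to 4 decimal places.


Find moles of each reactant; the smaller value is the limiting reagent in a 1:1:1 reaction, so moles_C equals moles of the limiter.
n_A = mass_A / M_A = 8.03 / 64.24 = 0.125 mol
n_B = mass_B / M_B = 47.78 / 82.78 = 0.577193 mol
Limiting reagent: A (smaller), n_limiting = 0.125 mol
mass_C = n_limiting * M_C = 0.125 * 147.02
mass_C = 18.3775 g, rounded to 4 dp:

18.3775 g


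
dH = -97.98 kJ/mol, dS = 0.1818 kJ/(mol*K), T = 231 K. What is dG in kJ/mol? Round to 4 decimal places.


Gibbs: dG = dH - T*dS (consistent units, dS already in kJ/(mol*K)).
T*dS = 231 * 0.1818 = 41.9958
dG = -97.98 - (41.9958)
dG = -139.9758 kJ/mol, rounded to 4 dp:

-139.9758 kJ/mol


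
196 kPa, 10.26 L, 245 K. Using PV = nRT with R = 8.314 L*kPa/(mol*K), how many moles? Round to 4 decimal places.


PV = nRT, solve for n = PV / (RT).
PV = 196 * 10.26 = 2010.96
RT = 8.314 * 245 = 2036.93
n = 2010.96 / 2036.93
n = 0.98725042 mol, rounded to 4 dp:

0.9873 mol


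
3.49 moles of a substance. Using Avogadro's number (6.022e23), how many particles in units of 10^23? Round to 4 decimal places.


N = n * NA, then divide by 1e23 for the requested units.
N / 1e23 = n * 6.022
N / 1e23 = 3.49 * 6.022
N / 1e23 = 21.01678, rounded to 4 dp:

21.0168


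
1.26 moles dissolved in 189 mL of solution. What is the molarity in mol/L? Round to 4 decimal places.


Convert volume to liters: V_L = V_mL / 1000.
V_L = 189 / 1000 = 0.189 L
M = n / V_L = 1.26 / 0.189
M = 6.66666667 mol/L, rounded to 4 dp:

6.6667 mol/L


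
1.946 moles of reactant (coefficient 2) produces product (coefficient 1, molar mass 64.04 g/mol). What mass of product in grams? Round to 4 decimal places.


Use the coefficient ratio to convert reactant moles to product moles, then multiply by the product's molar mass.
moles_P = moles_R * (coeff_P / coeff_R) = 1.946 * (1/2) = 0.973
mass_P = moles_P * M_P = 0.973 * 64.04
mass_P = 62.31092 g, rounded to 4 dp:

62.3109 g


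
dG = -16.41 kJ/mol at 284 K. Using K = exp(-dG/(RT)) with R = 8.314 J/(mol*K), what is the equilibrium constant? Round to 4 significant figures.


dG is in kJ/mol; multiply by 1000 to match R in J/(mol*K).
RT = 8.314 * 284 = 2361.176 J/mol
exponent = -dG*1000 / (RT) = -(-16.41*1000) / 2361.176 = 6.94992665
K = exp(6.94992665)
K = 1043.0732, rounded to 4 significant figures:

1043


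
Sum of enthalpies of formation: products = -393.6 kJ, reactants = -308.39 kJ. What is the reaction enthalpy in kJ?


dH_rxn = sum(dH_f products) - sum(dH_f reactants)
dH_rxn = -393.6 - (-308.39)
dH_rxn = -85.21 kJ:

-85.21 kJ


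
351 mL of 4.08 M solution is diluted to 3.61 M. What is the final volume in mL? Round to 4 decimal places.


Dilution: M1*V1 = M2*V2, solve for V2.
V2 = M1*V1 / M2
V2 = 4.08 * 351 / 3.61
V2 = 1432.08 / 3.61
V2 = 396.69806094 mL, rounded to 4 dp:

396.6981 mL


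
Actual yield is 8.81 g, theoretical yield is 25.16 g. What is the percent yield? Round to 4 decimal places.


% yield = 100 * actual / theoretical
% yield = 100 * 8.81 / 25.16
% yield = 35.01589825 %, rounded to 4 dp:

35.0159 %


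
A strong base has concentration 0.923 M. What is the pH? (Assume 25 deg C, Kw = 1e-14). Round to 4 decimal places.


A strong base dissociates completely, so [OH-] equals the given concentration.
pOH = -log10([OH-]) = -log10(0.923) = 0.034798
pH = 14 - pOH = 14 - 0.034798
pH = 13.965202, rounded to 4 dp:

13.9652


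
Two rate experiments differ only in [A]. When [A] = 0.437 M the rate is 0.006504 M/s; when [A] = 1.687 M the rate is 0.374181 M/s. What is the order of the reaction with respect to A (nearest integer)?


Rate is proportional to [A]^n, so rate2/rate1 = ([A]2/[A]1)^n. Take logs to solve for n.
rate2/rate1 = 0.374181 / 0.006504 = 57.5309
[A]2/[A]1 = 1.687 / 0.437 = 3.8604
n = ln(57.5309) / ln(3.8604) = 3.0
Nearest integer order:

3


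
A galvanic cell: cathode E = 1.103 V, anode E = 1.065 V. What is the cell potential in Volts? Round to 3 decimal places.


Standard cell potential: E_cell = E_cathode - E_anode.
E_cell = 1.103 - (1.065)
E_cell = 0.038 V, rounded to 3 dp:

0.038 V


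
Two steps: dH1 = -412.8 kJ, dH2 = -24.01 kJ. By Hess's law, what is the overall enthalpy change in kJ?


Hess's law: enthalpy is a state function, so add the step enthalpies.
dH_total = dH1 + dH2 = -412.8 + (-24.01)
dH_total = -436.81 kJ:

-436.81 kJ


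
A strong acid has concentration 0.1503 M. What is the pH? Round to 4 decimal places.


A strong acid dissociates completely, so [H+] equals the given concentration.
pH = -log10([H+]) = -log10(0.1503)
pH = 0.82304102, rounded to 4 dp:

0.8230


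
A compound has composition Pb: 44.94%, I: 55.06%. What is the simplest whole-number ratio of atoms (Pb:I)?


Assume 100 g of compound, divide each mass% by atomic mass to get moles, then normalize by the smallest to get a raw atom ratio.
Moles per 100 g: Pb: 44.94/207.2 = 0.2169, I: 55.06/126.904 = 0.4339
Raw ratio (divide by min = 0.2169): Pb: 1.0, I: 2.0
Multiply by 1 to clear fractions: Pb: 1.0 ~= 1, I: 2.0 ~= 2
Reduce by GCD to get the simplest whole-number ratio:

1:2


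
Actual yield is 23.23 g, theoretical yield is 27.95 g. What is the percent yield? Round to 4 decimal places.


% yield = 100 * actual / theoretical
% yield = 100 * 23.23 / 27.95
% yield = 83.11270125 %, rounded to 4 dp:

83.1127 %


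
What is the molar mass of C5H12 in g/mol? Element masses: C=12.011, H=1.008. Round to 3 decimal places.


M = sum(count * atomic_mass) over atoms.
M = 5*12.011 + 12*1.008
M = 60.055 + 12.096
M = 72.151 g/mol, rounded to 3 dp:

72.151 g/mol


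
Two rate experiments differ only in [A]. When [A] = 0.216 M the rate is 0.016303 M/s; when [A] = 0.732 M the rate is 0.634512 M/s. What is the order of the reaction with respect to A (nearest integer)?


Rate is proportional to [A]^n, so rate2/rate1 = ([A]2/[A]1)^n. Take logs to solve for n.
rate2/rate1 = 0.634512 / 0.016303 = 38.92
[A]2/[A]1 = 0.732 / 0.216 = 3.3889
n = ln(38.92) / ln(3.3889) = 3.0
Nearest integer order:

3


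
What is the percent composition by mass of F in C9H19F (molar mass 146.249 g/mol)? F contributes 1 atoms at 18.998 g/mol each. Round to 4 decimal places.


pct = 100 * (n_elem * M_elem) / M_total
mass_contribution = 1 * 18.998 = 18.998 g/mol
pct = 100 * 18.998 / 146.249
pct = 12.99017429 %, rounded to 4 dp:

12.9902 %


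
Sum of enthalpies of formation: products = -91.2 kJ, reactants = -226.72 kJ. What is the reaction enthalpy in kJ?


dH_rxn = sum(dH_f products) - sum(dH_f reactants)
dH_rxn = -91.2 - (-226.72)
dH_rxn = 135.52 kJ:

135.52 kJ


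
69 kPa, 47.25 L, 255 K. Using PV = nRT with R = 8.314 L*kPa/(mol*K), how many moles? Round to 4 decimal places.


PV = nRT, solve for n = PV / (RT).
PV = 69 * 47.25 = 3260.25
RT = 8.314 * 255 = 2120.07
n = 3260.25 / 2120.07
n = 1.537803 mol, rounded to 4 dp:

1.5378 mol


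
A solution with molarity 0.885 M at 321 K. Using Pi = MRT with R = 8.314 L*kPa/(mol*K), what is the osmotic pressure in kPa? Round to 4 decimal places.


Osmotic pressure (van't Hoff): Pi = M*R*T.
RT = 8.314 * 321 = 2668.794
Pi = 0.885 * 2668.794
Pi = 2361.88269 kPa, rounded to 4 dp:

2361.8827 kPa


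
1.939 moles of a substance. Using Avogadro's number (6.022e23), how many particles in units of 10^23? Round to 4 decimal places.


N = n * NA, then divide by 1e23 for the requested units.
N / 1e23 = n * 6.022
N / 1e23 = 1.939 * 6.022
N / 1e23 = 11.676658, rounded to 4 dp:

11.6767


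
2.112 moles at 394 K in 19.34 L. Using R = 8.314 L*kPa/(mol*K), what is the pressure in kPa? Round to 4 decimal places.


PV = nRT, solve for P = nRT / V.
nRT = 2.112 * 8.314 * 394 = 6918.3122
P = 6918.3122 / 19.34
P = 357.72038263 kPa, rounded to 4 dp:

357.7204 kPa


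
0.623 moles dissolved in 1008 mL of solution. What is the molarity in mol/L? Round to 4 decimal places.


Convert volume to liters: V_L = V_mL / 1000.
V_L = 1008 / 1000 = 1.008 L
M = n / V_L = 0.623 / 1.008
M = 0.61805556 mol/L, rounded to 4 dp:

0.6181 mol/L


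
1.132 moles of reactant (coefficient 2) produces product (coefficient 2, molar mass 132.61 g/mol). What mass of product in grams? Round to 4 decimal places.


Use the coefficient ratio to convert reactant moles to product moles, then multiply by the product's molar mass.
moles_P = moles_R * (coeff_P / coeff_R) = 1.132 * (2/2) = 1.132
mass_P = moles_P * M_P = 1.132 * 132.61
mass_P = 150.11452 g, rounded to 4 dp:

150.1145 g


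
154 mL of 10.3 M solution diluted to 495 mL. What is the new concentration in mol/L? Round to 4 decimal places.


Dilution: M1*V1 = M2*V2, solve for M2.
M2 = M1*V1 / V2
M2 = 10.3 * 154 / 495
M2 = 1586.2 / 495
M2 = 3.20444444 mol/L, rounded to 4 dp:

3.2044 mol/L


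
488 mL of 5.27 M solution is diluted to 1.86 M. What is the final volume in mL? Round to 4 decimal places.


Dilution: M1*V1 = M2*V2, solve for V2.
V2 = M1*V1 / M2
V2 = 5.27 * 488 / 1.86
V2 = 2571.76 / 1.86
V2 = 1382.66666667 mL, rounded to 4 dp:

1382.6667 mL


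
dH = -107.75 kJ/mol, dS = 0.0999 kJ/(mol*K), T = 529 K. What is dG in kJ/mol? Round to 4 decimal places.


Gibbs: dG = dH - T*dS (consistent units, dS already in kJ/(mol*K)).
T*dS = 529 * 0.0999 = 52.8471
dG = -107.75 - (52.8471)
dG = -160.5971 kJ/mol, rounded to 4 dp:

-160.5971 kJ/mol


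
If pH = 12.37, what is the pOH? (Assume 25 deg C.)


At 25 deg C, pH + pOH = 14.
pOH = 14 - pH = 14 - 12.37
pOH = 1.63:

1.63


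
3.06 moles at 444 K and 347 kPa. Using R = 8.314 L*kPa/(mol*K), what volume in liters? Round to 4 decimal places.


PV = nRT, solve for V = nRT / P.
nRT = 3.06 * 8.314 * 444 = 11295.733
V = 11295.733 / 347
V = 32.55254467 L, rounded to 4 dp:

32.5525 L


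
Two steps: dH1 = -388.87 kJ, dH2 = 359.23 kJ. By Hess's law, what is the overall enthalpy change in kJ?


Hess's law: enthalpy is a state function, so add the step enthalpies.
dH_total = dH1 + dH2 = -388.87 + (359.23)
dH_total = -29.64 kJ:

-29.64 kJ


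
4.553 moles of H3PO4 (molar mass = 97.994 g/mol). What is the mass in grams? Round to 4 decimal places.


mass = n * M
mass = 4.553 * 97.994
mass = 446.166682 g, rounded to 4 dp:

446.1667 g


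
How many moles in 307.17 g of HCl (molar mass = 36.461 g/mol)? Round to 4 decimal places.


n = mass / M
n = 307.17 / 36.461
n = 8.42461809 mol, rounded to 4 dp:

8.4246 mol


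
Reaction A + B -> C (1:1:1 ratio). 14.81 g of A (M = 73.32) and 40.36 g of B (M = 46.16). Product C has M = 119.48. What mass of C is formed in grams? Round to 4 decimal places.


Find moles of each reactant; the smaller value is the limiting reagent in a 1:1:1 reaction, so moles_C equals moles of the limiter.
n_A = mass_A / M_A = 14.81 / 73.32 = 0.201991 mol
n_B = mass_B / M_B = 40.36 / 46.16 = 0.87435 mol
Limiting reagent: A (smaller), n_limiting = 0.201991 mol
mass_C = n_limiting * M_C = 0.201991 * 119.48
mass_C = 24.13388468 g, rounded to 4 dp:

24.1339 g


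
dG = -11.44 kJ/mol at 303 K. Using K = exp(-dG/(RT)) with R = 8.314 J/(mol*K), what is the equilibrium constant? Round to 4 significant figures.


dG is in kJ/mol; multiply by 1000 to match R in J/(mol*K).
RT = 8.314 * 303 = 2519.142 J/mol
exponent = -dG*1000 / (RT) = -(-11.44*1000) / 2519.142 = 4.54122872
K = exp(4.54122872)
K = 93.805991, rounded to 4 significant figures:

93.81


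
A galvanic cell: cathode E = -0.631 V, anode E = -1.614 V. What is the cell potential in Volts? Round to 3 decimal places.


Standard cell potential: E_cell = E_cathode - E_anode.
E_cell = -0.631 - (-1.614)
E_cell = 0.983 V, rounded to 3 dp:

0.983 V


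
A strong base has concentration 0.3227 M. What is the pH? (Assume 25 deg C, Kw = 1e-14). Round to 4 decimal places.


A strong base dissociates completely, so [OH-] equals the given concentration.
pOH = -log10([OH-]) = -log10(0.3227) = 0.491201
pH = 14 - pOH = 14 - 0.491201
pH = 13.508799, rounded to 4 dp:

13.5088


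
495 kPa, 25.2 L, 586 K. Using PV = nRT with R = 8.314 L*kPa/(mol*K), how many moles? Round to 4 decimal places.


PV = nRT, solve for n = PV / (RT).
PV = 495 * 25.2 = 12474.0
RT = 8.314 * 586 = 4872.004
n = 12474.0 / 4872.004
n = 2.56034273 mol, rounded to 4 dp:

2.5603 mol


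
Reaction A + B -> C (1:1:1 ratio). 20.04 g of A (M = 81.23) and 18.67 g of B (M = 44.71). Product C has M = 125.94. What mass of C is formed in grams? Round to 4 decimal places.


Find moles of each reactant; the smaller value is the limiting reagent in a 1:1:1 reaction, so moles_C equals moles of the limiter.
n_A = mass_A / M_A = 20.04 / 81.23 = 0.246707 mol
n_B = mass_B / M_B = 18.67 / 44.71 = 0.41758 mol
Limiting reagent: A (smaller), n_limiting = 0.246707 mol
mass_C = n_limiting * M_C = 0.246707 * 125.94
mass_C = 31.07027958 g, rounded to 4 dp:

31.0703 g


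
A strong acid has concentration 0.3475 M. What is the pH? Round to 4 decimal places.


A strong acid dissociates completely, so [H+] equals the given concentration.
pH = -log10([H+]) = -log10(0.3475)
pH = 0.45904519, rounded to 4 dp:

0.4590


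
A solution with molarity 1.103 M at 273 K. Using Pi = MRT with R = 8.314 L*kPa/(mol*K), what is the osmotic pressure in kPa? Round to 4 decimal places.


Osmotic pressure (van't Hoff): Pi = M*R*T.
RT = 8.314 * 273 = 2269.722
Pi = 1.103 * 2269.722
Pi = 2503.503366 kPa, rounded to 4 dp:

2503.5034 kPa


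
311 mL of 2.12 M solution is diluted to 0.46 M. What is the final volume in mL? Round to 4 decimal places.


Dilution: M1*V1 = M2*V2, solve for V2.
V2 = M1*V1 / M2
V2 = 2.12 * 311 / 0.46
V2 = 659.32 / 0.46
V2 = 1433.30434783 mL, rounded to 4 dp:

1433.3043 mL


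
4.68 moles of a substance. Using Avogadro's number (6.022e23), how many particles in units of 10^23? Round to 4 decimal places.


N = n * NA, then divide by 1e23 for the requested units.
N / 1e23 = n * 6.022
N / 1e23 = 4.68 * 6.022
N / 1e23 = 28.18296, rounded to 4 dp:

28.1830


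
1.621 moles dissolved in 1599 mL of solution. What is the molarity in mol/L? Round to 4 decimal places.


Convert volume to liters: V_L = V_mL / 1000.
V_L = 1599 / 1000 = 1.599 L
M = n / V_L = 1.621 / 1.599
M = 1.0137586 mol/L, rounded to 4 dp:

1.0138 mol/L


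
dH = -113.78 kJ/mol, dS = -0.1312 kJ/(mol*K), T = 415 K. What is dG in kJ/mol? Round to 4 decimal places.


Gibbs: dG = dH - T*dS (consistent units, dS already in kJ/(mol*K)).
T*dS = 415 * -0.1312 = -54.448
dG = -113.78 - (-54.448)
dG = -59.332 kJ/mol, rounded to 4 dp:

-59.3320 kJ/mol


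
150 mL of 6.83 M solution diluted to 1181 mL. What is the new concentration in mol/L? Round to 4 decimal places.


Dilution: M1*V1 = M2*V2, solve for M2.
M2 = M1*V1 / V2
M2 = 6.83 * 150 / 1181
M2 = 1024.5 / 1181
M2 = 0.86748518 mol/L, rounded to 4 dp:

0.8675 mol/L


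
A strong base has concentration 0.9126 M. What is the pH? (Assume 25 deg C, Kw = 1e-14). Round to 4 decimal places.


A strong base dissociates completely, so [OH-] equals the given concentration.
pOH = -log10([OH-]) = -log10(0.9126) = 0.03972
pH = 14 - pOH = 14 - 0.03972
pH = 13.96028, rounded to 4 dp:

13.9603


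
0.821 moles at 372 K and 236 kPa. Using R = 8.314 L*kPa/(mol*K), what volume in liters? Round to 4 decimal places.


PV = nRT, solve for V = nRT / P.
nRT = 0.821 * 8.314 * 372 = 2539.1954
V = 2539.1954 / 236
V = 10.75930254 L, rounded to 4 dp:

10.7593 L


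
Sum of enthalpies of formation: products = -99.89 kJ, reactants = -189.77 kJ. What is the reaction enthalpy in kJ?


dH_rxn = sum(dH_f products) - sum(dH_f reactants)
dH_rxn = -99.89 - (-189.77)
dH_rxn = 89.88 kJ:

89.88 kJ


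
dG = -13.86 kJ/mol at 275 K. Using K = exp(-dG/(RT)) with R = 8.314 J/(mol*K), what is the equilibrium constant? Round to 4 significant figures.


dG is in kJ/mol; multiply by 1000 to match R in J/(mol*K).
RT = 8.314 * 275 = 2286.35 J/mol
exponent = -dG*1000 / (RT) = -(-13.86*1000) / 2286.35 = 6.06206399
K = exp(6.06206399)
K = 429.26051, rounded to 4 significant figures:

429.3


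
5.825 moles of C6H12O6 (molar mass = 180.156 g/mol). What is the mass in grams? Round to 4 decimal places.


mass = n * M
mass = 5.825 * 180.156
mass = 1049.4087 g, rounded to 4 dp:

1049.4087 g


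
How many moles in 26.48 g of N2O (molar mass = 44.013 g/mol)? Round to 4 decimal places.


n = mass / M
n = 26.48 / 44.013
n = 0.60164042 mol, rounded to 4 dp:

0.6016 mol


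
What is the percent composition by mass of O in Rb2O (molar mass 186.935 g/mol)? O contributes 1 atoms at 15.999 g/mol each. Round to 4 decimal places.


pct = 100 * (n_elem * M_elem) / M_total
mass_contribution = 1 * 15.999 = 15.999 g/mol
pct = 100 * 15.999 / 186.935
pct = 8.55858988 %, rounded to 4 dp:

8.5586 %


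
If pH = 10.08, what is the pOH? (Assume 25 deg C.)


At 25 deg C, pH + pOH = 14.
pOH = 14 - pH = 14 - 10.08
pOH = 3.92:

3.92


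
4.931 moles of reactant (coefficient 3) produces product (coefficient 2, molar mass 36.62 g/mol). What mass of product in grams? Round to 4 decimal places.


Use the coefficient ratio to convert reactant moles to product moles, then multiply by the product's molar mass.
moles_P = moles_R * (coeff_P / coeff_R) = 4.931 * (2/3) = 3.287333
mass_P = moles_P * M_P = 3.287333 * 36.62
mass_P = 120.38213446 g, rounded to 4 dp:

120.3821 g


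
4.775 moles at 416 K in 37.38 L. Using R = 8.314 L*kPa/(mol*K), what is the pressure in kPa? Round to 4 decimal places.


PV = nRT, solve for P = nRT / V.
nRT = 4.775 * 8.314 * 416 = 16514.9296
P = 16514.9296 / 37.38
P = 441.81192081 kPa, rounded to 4 dp:

441.8119 kPa


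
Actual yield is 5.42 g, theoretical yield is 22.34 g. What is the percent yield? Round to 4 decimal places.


% yield = 100 * actual / theoretical
% yield = 100 * 5.42 / 22.34
% yield = 24.2614145 %, rounded to 4 dp:

24.2614 %


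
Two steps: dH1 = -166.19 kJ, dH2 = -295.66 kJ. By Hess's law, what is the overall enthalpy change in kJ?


Hess's law: enthalpy is a state function, so add the step enthalpies.
dH_total = dH1 + dH2 = -166.19 + (-295.66)
dH_total = -461.85 kJ:

-461.85 kJ


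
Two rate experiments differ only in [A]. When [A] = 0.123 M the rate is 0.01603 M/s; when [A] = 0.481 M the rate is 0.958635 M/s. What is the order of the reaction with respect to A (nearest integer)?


Rate is proportional to [A]^n, so rate2/rate1 = ([A]2/[A]1)^n. Take logs to solve for n.
rate2/rate1 = 0.958635 / 0.01603 = 59.8026
[A]2/[A]1 = 0.481 / 0.123 = 3.9106
n = ln(59.8026) / ln(3.9106) = 3.0
Nearest integer order:

3


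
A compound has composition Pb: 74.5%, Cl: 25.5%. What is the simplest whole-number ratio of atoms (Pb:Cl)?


Assume 100 g of compound, divide each mass% by atomic mass to get moles, then normalize by the smallest to get a raw atom ratio.
Moles per 100 g: Pb: 74.5/207.2 = 0.3596, Cl: 25.5/35.453 = 0.7193
Raw ratio (divide by min = 0.3596): Pb: 1.0, Cl: 2.0
Multiply by 1 to clear fractions: Pb: 1.0 ~= 1, Cl: 2.0 ~= 2
Reduce by GCD to get the simplest whole-number ratio:

1:2


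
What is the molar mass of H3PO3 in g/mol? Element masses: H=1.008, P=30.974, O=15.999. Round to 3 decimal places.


M = sum(count * atomic_mass) over atoms.
M = 3*1.008 + 1*30.974 + 3*15.999
M = 3.024 + 30.974 + 47.997
M = 81.995 g/mol, rounded to 3 dp:

81.995 g/mol


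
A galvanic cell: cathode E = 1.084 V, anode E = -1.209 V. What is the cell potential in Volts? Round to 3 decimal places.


Standard cell potential: E_cell = E_cathode - E_anode.
E_cell = 1.084 - (-1.209)
E_cell = 2.293 V, rounded to 3 dp:

2.293 V


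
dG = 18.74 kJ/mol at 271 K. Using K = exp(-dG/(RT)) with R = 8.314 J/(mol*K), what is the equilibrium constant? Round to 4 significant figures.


dG is in kJ/mol; multiply by 1000 to match R in J/(mol*K).
RT = 8.314 * 271 = 2253.094 J/mol
exponent = -dG*1000 / (RT) = -(18.74*1000) / 2253.094 = -8.31745147
K = exp(-8.31745147)
K = 0.00024421747, rounded to 4 significant figures:

0.0002442


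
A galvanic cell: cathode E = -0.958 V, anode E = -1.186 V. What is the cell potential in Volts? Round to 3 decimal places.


Standard cell potential: E_cell = E_cathode - E_anode.
E_cell = -0.958 - (-1.186)
E_cell = 0.228 V, rounded to 3 dp:

0.228 V


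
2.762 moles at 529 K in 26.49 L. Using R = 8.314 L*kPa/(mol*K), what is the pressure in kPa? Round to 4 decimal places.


PV = nRT, solve for P = nRT / V.
nRT = 2.762 * 8.314 * 529 = 12147.5688
P = 12147.5688 / 26.49
P = 458.57186863 kPa, rounded to 4 dp:

458.5719 kPa


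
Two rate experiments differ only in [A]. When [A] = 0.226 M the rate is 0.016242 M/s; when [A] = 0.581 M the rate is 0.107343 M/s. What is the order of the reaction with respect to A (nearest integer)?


Rate is proportional to [A]^n, so rate2/rate1 = ([A]2/[A]1)^n. Take logs to solve for n.
rate2/rate1 = 0.107343 / 0.016242 = 6.609
[A]2/[A]1 = 0.581 / 0.226 = 2.5708
n = ln(6.609) / ln(2.5708) = 2.0
Nearest integer order:

2


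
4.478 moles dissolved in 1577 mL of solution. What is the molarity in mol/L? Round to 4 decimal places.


Convert volume to liters: V_L = V_mL / 1000.
V_L = 1577 / 1000 = 1.577 L
M = n / V_L = 4.478 / 1.577
M = 2.8395688 mol/L, rounded to 4 dp:

2.8396 mol/L


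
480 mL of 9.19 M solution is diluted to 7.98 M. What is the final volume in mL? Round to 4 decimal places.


Dilution: M1*V1 = M2*V2, solve for V2.
V2 = M1*V1 / M2
V2 = 9.19 * 480 / 7.98
V2 = 4411.2 / 7.98
V2 = 552.78195489 mL, rounded to 4 dp:

552.7820 mL


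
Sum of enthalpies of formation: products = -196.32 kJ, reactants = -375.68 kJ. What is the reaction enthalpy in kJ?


dH_rxn = sum(dH_f products) - sum(dH_f reactants)
dH_rxn = -196.32 - (-375.68)
dH_rxn = 179.36 kJ:

179.36 kJ


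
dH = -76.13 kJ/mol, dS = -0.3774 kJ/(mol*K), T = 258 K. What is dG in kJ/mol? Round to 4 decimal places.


Gibbs: dG = dH - T*dS (consistent units, dS already in kJ/(mol*K)).
T*dS = 258 * -0.3774 = -97.3692
dG = -76.13 - (-97.3692)
dG = 21.2392 kJ/mol, rounded to 4 dp:

21.2392 kJ/mol


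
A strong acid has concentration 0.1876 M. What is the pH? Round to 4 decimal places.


A strong acid dissociates completely, so [H+] equals the given concentration.
pH = -log10([H+]) = -log10(0.1876)
pH = 0.72676717, rounded to 4 dp:

0.7268


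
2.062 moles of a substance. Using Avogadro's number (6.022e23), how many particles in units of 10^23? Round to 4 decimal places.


N = n * NA, then divide by 1e23 for the requested units.
N / 1e23 = n * 6.022
N / 1e23 = 2.062 * 6.022
N / 1e23 = 12.417364, rounded to 4 dp:

12.4174


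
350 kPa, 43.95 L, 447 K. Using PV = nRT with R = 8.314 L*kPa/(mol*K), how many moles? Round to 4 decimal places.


PV = nRT, solve for n = PV / (RT).
PV = 350 * 43.95 = 15382.5
RT = 8.314 * 447 = 3716.358
n = 15382.5 / 3716.358
n = 4.13913299 mol, rounded to 4 dp:

4.1391 mol


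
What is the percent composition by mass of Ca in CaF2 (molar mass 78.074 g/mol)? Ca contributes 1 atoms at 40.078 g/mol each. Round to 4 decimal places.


pct = 100 * (n_elem * M_elem) / M_total
mass_contribution = 1 * 40.078 = 40.078 g/mol
pct = 100 * 40.078 / 78.074
pct = 51.33335041 %, rounded to 4 dp:

51.3334 %


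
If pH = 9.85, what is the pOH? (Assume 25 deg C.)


At 25 deg C, pH + pOH = 14.
pOH = 14 - pH = 14 - 9.85
pOH = 4.15:

4.15


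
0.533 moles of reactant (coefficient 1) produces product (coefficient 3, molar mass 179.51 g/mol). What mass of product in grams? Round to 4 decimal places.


Use the coefficient ratio to convert reactant moles to product moles, then multiply by the product's molar mass.
moles_P = moles_R * (coeff_P / coeff_R) = 0.533 * (3/1) = 1.599
mass_P = moles_P * M_P = 1.599 * 179.51
mass_P = 287.03649 g, rounded to 4 dp:

287.0365 g


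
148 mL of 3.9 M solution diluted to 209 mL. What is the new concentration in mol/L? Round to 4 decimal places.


Dilution: M1*V1 = M2*V2, solve for M2.
M2 = M1*V1 / V2
M2 = 3.9 * 148 / 209
M2 = 577.2 / 209
M2 = 2.76172249 mol/L, rounded to 4 dp:

2.7617 mol/L


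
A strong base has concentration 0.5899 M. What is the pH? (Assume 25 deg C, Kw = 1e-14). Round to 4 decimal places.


A strong base dissociates completely, so [OH-] equals the given concentration.
pOH = -log10([OH-]) = -log10(0.5899) = 0.229222
pH = 14 - pOH = 14 - 0.229222
pH = 13.770778, rounded to 4 dp:

13.7708


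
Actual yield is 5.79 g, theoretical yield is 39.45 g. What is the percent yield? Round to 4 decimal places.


% yield = 100 * actual / theoretical
% yield = 100 * 5.79 / 39.45
% yield = 14.67680608 %, rounded to 4 dp:

14.6768 %


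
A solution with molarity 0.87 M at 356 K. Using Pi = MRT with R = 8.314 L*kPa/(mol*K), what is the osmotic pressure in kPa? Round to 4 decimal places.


Osmotic pressure (van't Hoff): Pi = M*R*T.
RT = 8.314 * 356 = 2959.784
Pi = 0.87 * 2959.784
Pi = 2575.01208 kPa, rounded to 4 dp:

2575.0121 kPa


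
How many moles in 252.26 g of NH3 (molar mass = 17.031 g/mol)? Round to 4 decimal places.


n = mass / M
n = 252.26 / 17.031
n = 14.81181375 mol, rounded to 4 dp:

14.8118 mol


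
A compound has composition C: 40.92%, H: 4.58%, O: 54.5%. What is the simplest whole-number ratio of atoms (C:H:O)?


Assume 100 g of compound, divide each mass% by atomic mass to get moles, then normalize by the smallest to get a raw atom ratio.
Moles per 100 g: C: 40.92/12.011 = 3.4069, H: 4.58/1.008 = 4.5437, O: 54.5/15.999 = 3.4065
Raw ratio (divide by min = 3.4065): C: 1.0, H: 1.334, O: 1.0
Multiply by 3 to clear fractions: C: 3.0 ~= 3, H: 4.001 ~= 4, O: 3.0 ~= 3
Reduce by GCD to get the simplest whole-number ratio:

3:4:3


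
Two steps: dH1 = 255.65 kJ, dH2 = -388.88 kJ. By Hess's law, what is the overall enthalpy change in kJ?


Hess's law: enthalpy is a state function, so add the step enthalpies.
dH_total = dH1 + dH2 = 255.65 + (-388.88)
dH_total = -133.23 kJ:

-133.23 kJ


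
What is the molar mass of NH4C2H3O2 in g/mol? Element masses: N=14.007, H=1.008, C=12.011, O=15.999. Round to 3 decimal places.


M = sum(count * atomic_mass) over atoms.
M = 1*14.007 + 7*1.008 + 2*12.011 + 2*15.999
M = 14.007 + 7.056 + 24.022 + 31.998
M = 77.083 g/mol, rounded to 3 dp:

77.083 g/mol


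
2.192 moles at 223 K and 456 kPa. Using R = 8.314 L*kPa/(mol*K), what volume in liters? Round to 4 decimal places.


PV = nRT, solve for V = nRT / P.
nRT = 2.192 * 8.314 * 223 = 4064.0162
V = 4064.0162 / 456
V = 8.91231623 L, rounded to 4 dp:

8.9123 L


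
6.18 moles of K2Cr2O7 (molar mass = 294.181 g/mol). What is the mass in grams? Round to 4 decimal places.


mass = n * M
mass = 6.18 * 294.181
mass = 1818.03858 g, rounded to 4 dp:

1818.0386 g


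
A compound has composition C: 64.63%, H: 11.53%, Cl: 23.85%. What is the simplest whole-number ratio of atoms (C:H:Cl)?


Assume 100 g of compound, divide each mass% by atomic mass to get moles, then normalize by the smallest to get a raw atom ratio.
Moles per 100 g: C: 64.63/12.011 = 5.3809, H: 11.53/1.008 = 11.4385, Cl: 23.85/35.453 = 0.6727
Raw ratio (divide by min = 0.6727): C: 7.999, H: 17.003, Cl: 1.0
Multiply by 1 to clear fractions: C: 7.999 ~= 8, H: 17.003 ~= 17, Cl: 1.0 ~= 1
Reduce by GCD to get the simplest whole-number ratio:

8:17:1


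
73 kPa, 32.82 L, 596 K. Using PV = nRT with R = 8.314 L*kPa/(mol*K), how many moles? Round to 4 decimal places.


PV = nRT, solve for n = PV / (RT).
PV = 73 * 32.82 = 2395.86
RT = 8.314 * 596 = 4955.144
n = 2395.86 / 4955.144
n = 0.48350966 mol, rounded to 4 dp:

0.4835 mol


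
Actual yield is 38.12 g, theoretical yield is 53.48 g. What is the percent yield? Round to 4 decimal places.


% yield = 100 * actual / theoretical
% yield = 100 * 38.12 / 53.48
% yield = 71.2789828 %, rounded to 4 dp:

71.2790 %


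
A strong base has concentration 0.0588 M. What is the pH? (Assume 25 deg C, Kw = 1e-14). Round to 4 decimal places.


A strong base dissociates completely, so [OH-] equals the given concentration.
pOH = -log10([OH-]) = -log10(0.0588) = 1.230623
pH = 14 - pOH = 14 - 1.230623
pH = 12.769377, rounded to 4 dp:

12.7694


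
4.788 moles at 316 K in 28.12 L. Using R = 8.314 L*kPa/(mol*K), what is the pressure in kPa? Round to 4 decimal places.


PV = nRT, solve for P = nRT / V.
nRT = 4.788 * 8.314 * 316 = 12579.1485
P = 12579.1485 / 28.12
P = 447.33814011 kPa, rounded to 4 dp:

447.3381 kPa


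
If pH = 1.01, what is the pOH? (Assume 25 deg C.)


At 25 deg C, pH + pOH = 14.
pOH = 14 - pH = 14 - 1.01
pOH = 12.99:

12.99


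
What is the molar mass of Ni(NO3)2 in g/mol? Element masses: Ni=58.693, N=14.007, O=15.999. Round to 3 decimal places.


M = sum(count * atomic_mass) over atoms.
M = 1*58.693 + 2*14.007 + 6*15.999
M = 58.693 + 28.014 + 95.994
M = 182.701 g/mol, rounded to 3 dp:

182.701 g/mol


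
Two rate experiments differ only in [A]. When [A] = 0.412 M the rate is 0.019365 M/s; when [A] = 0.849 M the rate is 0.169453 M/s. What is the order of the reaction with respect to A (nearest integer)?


Rate is proportional to [A]^n, so rate2/rate1 = ([A]2/[A]1)^n. Take logs to solve for n.
rate2/rate1 = 0.169453 / 0.019365 = 8.7505
[A]2/[A]1 = 0.849 / 0.412 = 2.0607
n = ln(8.7505) / ln(2.0607) = 3.0
Nearest integer order:

3


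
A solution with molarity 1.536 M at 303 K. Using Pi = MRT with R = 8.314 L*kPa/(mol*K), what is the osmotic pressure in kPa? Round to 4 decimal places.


Osmotic pressure (van't Hoff): Pi = M*R*T.
RT = 8.314 * 303 = 2519.142
Pi = 1.536 * 2519.142
Pi = 3869.402112 kPa, rounded to 4 dp:

3869.4021 kPa


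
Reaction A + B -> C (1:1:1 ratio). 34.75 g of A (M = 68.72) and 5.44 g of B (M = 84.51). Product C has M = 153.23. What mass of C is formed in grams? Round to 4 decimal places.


Find moles of each reactant; the smaller value is the limiting reagent in a 1:1:1 reaction, so moles_C equals moles of the limiter.
n_A = mass_A / M_A = 34.75 / 68.72 = 0.505675 mol
n_B = mass_B / M_B = 5.44 / 84.51 = 0.064371 mol
Limiting reagent: B (smaller), n_limiting = 0.064371 mol
mass_C = n_limiting * M_C = 0.064371 * 153.23
mass_C = 9.86356833 g, rounded to 4 dp:

9.8636 g


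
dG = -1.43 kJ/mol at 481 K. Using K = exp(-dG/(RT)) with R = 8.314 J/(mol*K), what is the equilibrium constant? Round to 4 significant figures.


dG is in kJ/mol; multiply by 1000 to match R in J/(mol*K).
RT = 8.314 * 481 = 3999.034 J/mol
exponent = -dG*1000 / (RT) = -(-1.43*1000) / 3999.034 = 0.35758636
K = exp(0.35758636)
K = 1.429874, rounded to 4 significant figures:

1.430


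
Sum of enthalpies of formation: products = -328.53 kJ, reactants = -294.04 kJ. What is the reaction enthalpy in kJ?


dH_rxn = sum(dH_f products) - sum(dH_f reactants)
dH_rxn = -328.53 - (-294.04)
dH_rxn = -34.49 kJ:

-34.49 kJ


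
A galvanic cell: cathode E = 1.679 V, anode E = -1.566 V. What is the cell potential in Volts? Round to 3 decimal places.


Standard cell potential: E_cell = E_cathode - E_anode.
E_cell = 1.679 - (-1.566)
E_cell = 3.245 V, rounded to 3 dp:

3.245 V


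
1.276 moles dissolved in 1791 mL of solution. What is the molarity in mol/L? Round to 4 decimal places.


Convert volume to liters: V_L = V_mL / 1000.
V_L = 1791 / 1000 = 1.791 L
M = n / V_L = 1.276 / 1.791
M = 0.71245114 mol/L, rounded to 4 dp:

0.7125 mol/L


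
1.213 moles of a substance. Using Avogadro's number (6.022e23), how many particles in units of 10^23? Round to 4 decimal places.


N = n * NA, then divide by 1e23 for the requested units.
N / 1e23 = n * 6.022
N / 1e23 = 1.213 * 6.022
N / 1e23 = 7.304686, rounded to 4 dp:

7.3047


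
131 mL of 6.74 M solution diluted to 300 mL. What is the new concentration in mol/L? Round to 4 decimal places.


Dilution: M1*V1 = M2*V2, solve for M2.
M2 = M1*V1 / V2
M2 = 6.74 * 131 / 300
M2 = 882.94 / 300
M2 = 2.94313333 mol/L, rounded to 4 dp:

2.9431 mol/L


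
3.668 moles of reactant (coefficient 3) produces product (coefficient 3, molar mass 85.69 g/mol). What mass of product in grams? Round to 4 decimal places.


Use the coefficient ratio to convert reactant moles to product moles, then multiply by the product's molar mass.
moles_P = moles_R * (coeff_P / coeff_R) = 3.668 * (3/3) = 3.668
mass_P = moles_P * M_P = 3.668 * 85.69
mass_P = 314.31092 g, rounded to 4 dp:

314.3109 g


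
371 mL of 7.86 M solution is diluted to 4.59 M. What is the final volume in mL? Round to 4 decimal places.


Dilution: M1*V1 = M2*V2, solve for V2.
V2 = M1*V1 / M2
V2 = 7.86 * 371 / 4.59
V2 = 2916.06 / 4.59
V2 = 635.30718954 mL, rounded to 4 dp:

635.3072 mL


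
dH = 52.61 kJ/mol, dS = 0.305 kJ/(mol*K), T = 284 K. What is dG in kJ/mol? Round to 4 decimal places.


Gibbs: dG = dH - T*dS (consistent units, dS already in kJ/(mol*K)).
T*dS = 284 * 0.305 = 86.62
dG = 52.61 - (86.62)
dG = -34.01 kJ/mol, rounded to 4 dp:

-34.0100 kJ/mol


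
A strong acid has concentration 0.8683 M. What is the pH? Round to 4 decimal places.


A strong acid dissociates completely, so [H+] equals the given concentration.
pH = -log10([H+]) = -log10(0.8683)
pH = 0.0613302, rounded to 4 dp:

0.0613


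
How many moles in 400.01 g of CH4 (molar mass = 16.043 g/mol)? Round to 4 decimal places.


n = mass / M
n = 400.01 / 16.043
n = 24.93361591 mol, rounded to 4 dp:

24.9336 mol


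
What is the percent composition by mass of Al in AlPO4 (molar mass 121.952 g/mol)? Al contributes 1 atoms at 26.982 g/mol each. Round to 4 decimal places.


pct = 100 * (n_elem * M_elem) / M_total
mass_contribution = 1 * 26.982 = 26.982 g/mol
pct = 100 * 26.982 / 121.952
pct = 22.1250984 %, rounded to 4 dp:

22.1251 %


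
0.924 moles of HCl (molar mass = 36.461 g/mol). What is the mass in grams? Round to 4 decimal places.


mass = n * M
mass = 0.924 * 36.461
mass = 33.689964 g, rounded to 4 dp:

33.6900 g


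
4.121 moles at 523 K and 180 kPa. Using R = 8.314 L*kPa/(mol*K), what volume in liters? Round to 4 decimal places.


PV = nRT, solve for V = nRT / P.
nRT = 4.121 * 8.314 * 523 = 17919.0229
V = 17919.0229 / 180
V = 99.55012722 L, rounded to 4 dp:

99.5501 L


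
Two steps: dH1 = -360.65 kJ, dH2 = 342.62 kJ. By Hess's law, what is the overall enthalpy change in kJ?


Hess's law: enthalpy is a state function, so add the step enthalpies.
dH_total = dH1 + dH2 = -360.65 + (342.62)
dH_total = -18.03 kJ:

-18.03 kJ


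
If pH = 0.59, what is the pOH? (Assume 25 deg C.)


At 25 deg C, pH + pOH = 14.
pOH = 14 - pH = 14 - 0.59
pOH = 13.41:

13.41


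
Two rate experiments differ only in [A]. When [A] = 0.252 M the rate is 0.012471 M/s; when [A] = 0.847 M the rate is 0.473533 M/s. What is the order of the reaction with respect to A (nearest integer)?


Rate is proportional to [A]^n, so rate2/rate1 = ([A]2/[A]1)^n. Take logs to solve for n.
rate2/rate1 = 0.473533 / 0.012471 = 37.9707
[A]2/[A]1 = 0.847 / 0.252 = 3.3611
n = ln(37.9707) / ln(3.3611) = 3.0
Nearest integer order:

3


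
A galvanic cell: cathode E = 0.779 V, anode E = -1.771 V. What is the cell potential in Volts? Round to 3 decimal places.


Standard cell potential: E_cell = E_cathode - E_anode.
E_cell = 0.779 - (-1.771)
E_cell = 2.55 V, rounded to 3 dp:

2.550 V


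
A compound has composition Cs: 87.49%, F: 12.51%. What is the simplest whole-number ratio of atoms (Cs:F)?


Assume 100 g of compound, divide each mass% by atomic mass to get moles, then normalize by the smallest to get a raw atom ratio.
Moles per 100 g: Cs: 87.49/132.905 = 0.6583, F: 12.51/18.998 = 0.6585
Raw ratio (divide by min = 0.6583): Cs: 1.0, F: 1.0
Multiply by 1 to clear fractions: Cs: 1.0 ~= 1, F: 1.0 ~= 1
Reduce by GCD to get the simplest whole-number ratio:

1:1


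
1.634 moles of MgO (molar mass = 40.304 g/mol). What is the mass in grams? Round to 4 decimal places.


mass = n * M
mass = 1.634 * 40.304
mass = 65.856736 g, rounded to 4 dp:

65.8567 g


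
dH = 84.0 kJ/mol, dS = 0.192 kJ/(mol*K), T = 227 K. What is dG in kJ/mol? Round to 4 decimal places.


Gibbs: dG = dH - T*dS (consistent units, dS already in kJ/(mol*K)).
T*dS = 227 * 0.192 = 43.584
dG = 84.0 - (43.584)
dG = 40.416 kJ/mol, rounded to 4 dp:

40.4160 kJ/mol


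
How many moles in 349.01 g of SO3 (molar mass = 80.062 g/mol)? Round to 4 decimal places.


n = mass / M
n = 349.01 / 80.062
n = 4.35924658 mol, rounded to 4 dp:

4.3592 mol
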